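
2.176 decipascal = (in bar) 2.176e-06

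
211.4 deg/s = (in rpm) 35.23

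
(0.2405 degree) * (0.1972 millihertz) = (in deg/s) 4.743e-05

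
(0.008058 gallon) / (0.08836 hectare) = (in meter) 3.452e-08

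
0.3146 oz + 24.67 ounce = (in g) 708.3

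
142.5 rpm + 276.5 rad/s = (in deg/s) 1.67e+04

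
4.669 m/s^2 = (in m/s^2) 4.669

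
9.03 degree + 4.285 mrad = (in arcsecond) 3.339e+04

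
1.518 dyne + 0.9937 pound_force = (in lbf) 0.9937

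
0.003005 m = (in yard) 0.003286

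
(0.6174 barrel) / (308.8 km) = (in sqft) 3.422e-06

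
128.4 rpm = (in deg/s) 770.4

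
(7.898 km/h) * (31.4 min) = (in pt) 1.172e+07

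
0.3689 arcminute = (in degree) 0.006148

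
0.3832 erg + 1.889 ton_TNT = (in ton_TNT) 1.889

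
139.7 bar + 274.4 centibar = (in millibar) 1.424e+05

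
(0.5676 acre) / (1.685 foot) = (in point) 1.268e+07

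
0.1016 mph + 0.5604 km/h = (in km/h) 0.7239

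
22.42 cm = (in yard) 0.2452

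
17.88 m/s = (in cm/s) 1788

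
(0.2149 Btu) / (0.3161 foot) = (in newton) 2353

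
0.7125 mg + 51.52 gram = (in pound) 0.1136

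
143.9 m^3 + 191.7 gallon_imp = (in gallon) 3.824e+04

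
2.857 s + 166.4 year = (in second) 5.248e+09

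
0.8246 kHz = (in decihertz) 8246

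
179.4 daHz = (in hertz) 1794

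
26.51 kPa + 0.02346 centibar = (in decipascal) 2.653e+05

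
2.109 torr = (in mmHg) 2.109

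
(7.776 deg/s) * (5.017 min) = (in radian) 40.85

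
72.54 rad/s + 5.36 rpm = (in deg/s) 4188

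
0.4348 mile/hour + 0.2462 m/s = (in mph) 0.9855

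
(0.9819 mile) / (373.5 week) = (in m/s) 6.995e-06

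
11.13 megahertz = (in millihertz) 1.113e+10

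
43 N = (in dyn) 4.3e+06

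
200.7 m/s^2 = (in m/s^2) 200.7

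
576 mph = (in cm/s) 2.575e+04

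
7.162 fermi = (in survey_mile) 4.45e-18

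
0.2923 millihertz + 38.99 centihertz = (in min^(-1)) 23.41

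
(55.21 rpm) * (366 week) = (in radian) 1.28e+09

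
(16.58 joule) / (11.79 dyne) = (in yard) 1.538e+05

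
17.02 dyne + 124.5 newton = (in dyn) 1.245e+07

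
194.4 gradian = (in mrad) 3054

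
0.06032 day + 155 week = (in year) 2.973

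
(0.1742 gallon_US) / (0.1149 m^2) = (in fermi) 5.739e+12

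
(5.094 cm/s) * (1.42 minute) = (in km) 0.00434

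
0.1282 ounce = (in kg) 0.003634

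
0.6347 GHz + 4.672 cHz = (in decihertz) 6.347e+09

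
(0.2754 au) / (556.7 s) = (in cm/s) 7.401e+09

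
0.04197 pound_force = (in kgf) 0.01904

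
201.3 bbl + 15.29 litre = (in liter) 3.202e+04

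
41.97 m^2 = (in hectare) 0.004197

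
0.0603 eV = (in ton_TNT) 2.309e-30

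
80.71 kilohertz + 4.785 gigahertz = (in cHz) 4.785e+11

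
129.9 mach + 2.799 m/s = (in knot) 8.598e+04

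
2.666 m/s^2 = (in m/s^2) 2.666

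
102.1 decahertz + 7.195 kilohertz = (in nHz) 8.216e+12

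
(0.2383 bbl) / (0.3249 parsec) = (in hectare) 3.779e-22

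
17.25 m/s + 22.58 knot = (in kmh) 103.9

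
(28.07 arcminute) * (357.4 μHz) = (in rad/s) 2.918e-06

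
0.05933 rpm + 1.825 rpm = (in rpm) 1.884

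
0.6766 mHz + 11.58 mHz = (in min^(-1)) 0.7354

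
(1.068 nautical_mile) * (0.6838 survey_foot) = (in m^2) 412.2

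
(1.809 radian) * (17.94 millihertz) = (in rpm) 0.3099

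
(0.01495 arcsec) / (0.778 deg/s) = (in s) 5.338e-06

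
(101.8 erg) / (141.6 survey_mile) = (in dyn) 4.467e-06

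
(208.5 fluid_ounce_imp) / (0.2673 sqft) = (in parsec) 7.731e-18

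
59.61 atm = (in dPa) 6.04e+07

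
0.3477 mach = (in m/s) 118.4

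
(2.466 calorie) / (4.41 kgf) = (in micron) 2.386e+05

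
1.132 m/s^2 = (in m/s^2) 1.132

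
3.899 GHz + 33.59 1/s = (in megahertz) 3899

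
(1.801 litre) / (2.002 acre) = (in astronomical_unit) 1.486e-18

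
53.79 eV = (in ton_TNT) 2.06e-27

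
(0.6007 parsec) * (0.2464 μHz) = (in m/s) 4.567e+09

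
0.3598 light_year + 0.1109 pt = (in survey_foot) 1.117e+16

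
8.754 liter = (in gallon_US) 2.313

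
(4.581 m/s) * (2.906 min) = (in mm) 7.987e+05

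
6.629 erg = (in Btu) 6.283e-10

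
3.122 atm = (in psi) 45.88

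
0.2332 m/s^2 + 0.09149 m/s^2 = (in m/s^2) 0.3247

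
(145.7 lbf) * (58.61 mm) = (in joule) 37.99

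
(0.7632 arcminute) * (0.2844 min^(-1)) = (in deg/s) 6.029e-05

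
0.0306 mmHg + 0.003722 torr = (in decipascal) 45.76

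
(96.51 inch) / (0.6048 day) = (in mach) 1.378e-07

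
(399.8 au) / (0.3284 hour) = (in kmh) 1.821e+11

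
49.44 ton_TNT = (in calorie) 4.944e+10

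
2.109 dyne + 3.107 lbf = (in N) 13.82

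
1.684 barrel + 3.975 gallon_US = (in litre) 282.8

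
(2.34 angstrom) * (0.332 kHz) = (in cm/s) 7.769e-06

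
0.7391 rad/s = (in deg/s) 42.35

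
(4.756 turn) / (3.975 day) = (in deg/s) 0.004985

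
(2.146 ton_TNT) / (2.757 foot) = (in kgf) 1.09e+09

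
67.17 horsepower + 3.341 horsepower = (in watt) 5.258e+04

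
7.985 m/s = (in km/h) 28.75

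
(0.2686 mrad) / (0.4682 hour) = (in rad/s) 1.594e-07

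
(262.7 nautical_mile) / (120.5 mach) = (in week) 1.961e-05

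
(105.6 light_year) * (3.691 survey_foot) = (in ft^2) 1.21e+19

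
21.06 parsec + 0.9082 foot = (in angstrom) 6.498e+27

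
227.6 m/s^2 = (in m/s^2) 227.6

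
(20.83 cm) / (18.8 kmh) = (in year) 1.265e-09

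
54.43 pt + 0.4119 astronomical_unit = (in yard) 6.739e+10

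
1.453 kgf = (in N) 14.25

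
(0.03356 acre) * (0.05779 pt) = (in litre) 2.769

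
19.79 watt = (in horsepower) 0.02654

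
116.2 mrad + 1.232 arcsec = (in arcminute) 399.5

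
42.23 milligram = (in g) 0.04223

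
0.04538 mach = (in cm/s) 1545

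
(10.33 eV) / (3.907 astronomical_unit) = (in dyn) 2.832e-25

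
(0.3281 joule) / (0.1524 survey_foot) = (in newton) 7.063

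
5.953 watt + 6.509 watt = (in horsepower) 0.01671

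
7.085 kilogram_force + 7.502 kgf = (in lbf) 32.16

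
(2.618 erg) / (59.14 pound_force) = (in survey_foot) 3.265e-09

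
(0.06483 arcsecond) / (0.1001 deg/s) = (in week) 2.975e-10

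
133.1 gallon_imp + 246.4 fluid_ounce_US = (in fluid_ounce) 2.071e+04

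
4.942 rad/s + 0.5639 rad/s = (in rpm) 52.58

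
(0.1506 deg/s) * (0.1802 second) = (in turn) 7.538e-05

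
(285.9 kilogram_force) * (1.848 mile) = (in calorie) 1.993e+06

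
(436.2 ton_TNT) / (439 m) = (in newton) 4.157e+09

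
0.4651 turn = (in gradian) 186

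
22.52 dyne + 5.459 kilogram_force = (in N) 53.53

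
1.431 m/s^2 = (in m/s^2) 1.431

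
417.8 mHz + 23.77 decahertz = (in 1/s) 238.1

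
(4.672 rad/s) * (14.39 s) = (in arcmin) 2.311e+05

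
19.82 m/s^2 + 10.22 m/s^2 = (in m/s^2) 30.04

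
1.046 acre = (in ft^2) 4.556e+04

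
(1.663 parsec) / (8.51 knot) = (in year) 3.717e+08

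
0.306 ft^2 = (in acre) 7.025e-06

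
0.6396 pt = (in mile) 1.402e-07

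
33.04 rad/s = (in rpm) 315.5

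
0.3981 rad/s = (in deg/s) 22.81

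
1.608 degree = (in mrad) 28.06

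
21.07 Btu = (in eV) 1.387e+23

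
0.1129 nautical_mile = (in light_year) 2.21e-14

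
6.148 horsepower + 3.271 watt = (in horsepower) 6.152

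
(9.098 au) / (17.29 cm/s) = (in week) 1.302e+07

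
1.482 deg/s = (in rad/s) 0.02587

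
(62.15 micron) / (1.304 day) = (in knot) 1.072e-09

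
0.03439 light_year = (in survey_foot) 1.067e+15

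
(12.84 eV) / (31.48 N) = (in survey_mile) 4.061e-23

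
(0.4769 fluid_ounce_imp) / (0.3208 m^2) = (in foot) 0.0001386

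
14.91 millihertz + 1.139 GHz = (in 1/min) 6.834e+10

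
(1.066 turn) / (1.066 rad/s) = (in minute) 0.1047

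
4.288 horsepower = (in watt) 3198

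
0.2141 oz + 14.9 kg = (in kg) 14.91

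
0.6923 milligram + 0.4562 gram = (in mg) 456.9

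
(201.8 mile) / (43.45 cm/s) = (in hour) 207.6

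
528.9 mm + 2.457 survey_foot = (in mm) 1278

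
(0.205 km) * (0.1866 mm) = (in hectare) 3.825e-06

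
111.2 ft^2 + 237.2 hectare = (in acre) 586.1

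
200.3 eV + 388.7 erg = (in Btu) 3.684e-08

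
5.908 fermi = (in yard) 6.461e-15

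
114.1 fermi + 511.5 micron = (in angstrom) 5.115e+06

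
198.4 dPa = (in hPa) 0.1984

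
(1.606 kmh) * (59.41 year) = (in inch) 3.291e+10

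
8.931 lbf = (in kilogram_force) 4.051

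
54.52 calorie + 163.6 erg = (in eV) 1.424e+21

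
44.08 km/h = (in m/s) 12.24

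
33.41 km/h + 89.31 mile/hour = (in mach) 0.1445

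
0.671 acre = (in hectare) 0.2715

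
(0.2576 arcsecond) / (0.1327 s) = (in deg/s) 0.0005392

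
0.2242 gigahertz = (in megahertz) 224.2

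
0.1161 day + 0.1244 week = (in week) 0.141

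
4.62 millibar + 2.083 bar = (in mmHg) 1566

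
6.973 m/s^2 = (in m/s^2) 6.973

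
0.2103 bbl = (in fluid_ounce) 1131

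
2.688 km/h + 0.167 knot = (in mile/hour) 1.862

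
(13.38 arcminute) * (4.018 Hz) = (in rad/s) 0.01564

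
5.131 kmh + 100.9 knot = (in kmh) 192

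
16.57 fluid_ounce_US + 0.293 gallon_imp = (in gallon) 0.4813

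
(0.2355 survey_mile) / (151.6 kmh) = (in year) 2.854e-07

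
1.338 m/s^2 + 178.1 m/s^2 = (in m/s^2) 179.4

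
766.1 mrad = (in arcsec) 1.58e+05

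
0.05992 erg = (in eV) 3.74e+10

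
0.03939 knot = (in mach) 5.951e-05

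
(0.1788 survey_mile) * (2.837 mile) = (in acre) 324.6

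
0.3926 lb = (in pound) 0.3926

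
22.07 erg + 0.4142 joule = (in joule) 0.4142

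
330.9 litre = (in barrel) 2.081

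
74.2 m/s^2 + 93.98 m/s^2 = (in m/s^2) 168.2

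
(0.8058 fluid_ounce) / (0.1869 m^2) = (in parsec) 4.132e-21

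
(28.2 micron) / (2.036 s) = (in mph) 3.098e-05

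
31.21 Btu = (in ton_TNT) 7.87e-06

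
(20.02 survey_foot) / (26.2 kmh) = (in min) 0.01397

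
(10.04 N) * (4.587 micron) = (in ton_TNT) 1.101e-14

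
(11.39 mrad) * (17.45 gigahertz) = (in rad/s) 1.988e+08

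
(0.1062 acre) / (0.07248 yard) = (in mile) 4.029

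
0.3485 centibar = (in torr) 2.614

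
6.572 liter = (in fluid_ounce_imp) 231.3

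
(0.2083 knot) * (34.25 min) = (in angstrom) 2.202e+12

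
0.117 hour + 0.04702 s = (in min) 7.021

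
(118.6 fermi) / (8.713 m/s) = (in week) 2.251e-20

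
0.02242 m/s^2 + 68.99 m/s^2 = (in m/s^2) 69.01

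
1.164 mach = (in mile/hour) 886.6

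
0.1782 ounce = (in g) 5.052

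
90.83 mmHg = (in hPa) 121.1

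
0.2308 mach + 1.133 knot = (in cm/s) 7917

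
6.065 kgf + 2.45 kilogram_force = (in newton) 83.5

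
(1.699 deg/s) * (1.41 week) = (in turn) 4025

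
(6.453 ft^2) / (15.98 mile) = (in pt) 0.06608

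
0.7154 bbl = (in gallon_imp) 25.02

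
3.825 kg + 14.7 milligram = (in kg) 3.825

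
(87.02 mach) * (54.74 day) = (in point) 3.972e+14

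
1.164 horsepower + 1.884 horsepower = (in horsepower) 3.048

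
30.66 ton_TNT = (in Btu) 1.216e+08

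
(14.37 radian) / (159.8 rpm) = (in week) 1.42e-06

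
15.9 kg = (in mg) 1.59e+07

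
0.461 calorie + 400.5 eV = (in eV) 1.204e+19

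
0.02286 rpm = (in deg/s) 0.1372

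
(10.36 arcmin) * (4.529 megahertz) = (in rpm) 1.303e+05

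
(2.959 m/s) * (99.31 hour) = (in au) 7.072e-06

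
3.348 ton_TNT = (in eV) 8.743e+28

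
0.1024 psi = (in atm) 0.006968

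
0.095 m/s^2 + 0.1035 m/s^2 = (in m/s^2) 0.1985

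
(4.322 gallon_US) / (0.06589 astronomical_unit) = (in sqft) 1.787e-11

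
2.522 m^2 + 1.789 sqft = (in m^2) 2.688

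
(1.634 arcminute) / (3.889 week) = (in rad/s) 2.021e-10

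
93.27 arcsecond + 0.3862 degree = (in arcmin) 24.73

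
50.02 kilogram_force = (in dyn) 4.905e+07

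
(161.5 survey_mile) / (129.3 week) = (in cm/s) 0.3324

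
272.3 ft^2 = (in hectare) 0.00253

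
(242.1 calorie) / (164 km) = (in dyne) 617.7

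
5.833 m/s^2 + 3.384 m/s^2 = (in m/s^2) 9.217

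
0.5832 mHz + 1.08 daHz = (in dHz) 108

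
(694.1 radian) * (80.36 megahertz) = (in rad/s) 5.578e+10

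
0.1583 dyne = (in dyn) 0.1583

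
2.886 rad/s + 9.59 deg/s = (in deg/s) 174.9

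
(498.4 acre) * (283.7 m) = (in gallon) 1.512e+11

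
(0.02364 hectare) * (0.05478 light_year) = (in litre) 1.225e+20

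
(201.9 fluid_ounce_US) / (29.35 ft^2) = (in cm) 0.219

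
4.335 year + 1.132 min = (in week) 226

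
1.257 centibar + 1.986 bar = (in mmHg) 1499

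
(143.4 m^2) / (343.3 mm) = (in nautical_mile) 0.2255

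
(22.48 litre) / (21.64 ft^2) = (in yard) 0.01223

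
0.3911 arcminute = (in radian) 0.0001138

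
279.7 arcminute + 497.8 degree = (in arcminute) 3.015e+04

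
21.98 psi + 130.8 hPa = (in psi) 23.88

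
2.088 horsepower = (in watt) 1557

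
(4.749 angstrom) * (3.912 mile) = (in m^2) 2.99e-06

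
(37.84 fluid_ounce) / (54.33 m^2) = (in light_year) 2.177e-21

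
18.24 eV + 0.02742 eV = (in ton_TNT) 6.995e-28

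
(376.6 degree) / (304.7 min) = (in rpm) 0.003433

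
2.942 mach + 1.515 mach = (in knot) 2950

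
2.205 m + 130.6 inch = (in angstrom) 5.522e+10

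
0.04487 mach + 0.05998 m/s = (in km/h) 55.22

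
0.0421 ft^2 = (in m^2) 0.003911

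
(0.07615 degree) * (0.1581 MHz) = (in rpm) 2007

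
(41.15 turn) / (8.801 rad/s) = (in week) 4.857e-05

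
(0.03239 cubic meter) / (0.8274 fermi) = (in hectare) 3.915e+09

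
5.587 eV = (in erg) 8.951e-12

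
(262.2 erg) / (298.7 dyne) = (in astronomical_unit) 5.868e-14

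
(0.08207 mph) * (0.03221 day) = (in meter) 102.1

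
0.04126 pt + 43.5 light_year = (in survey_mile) 2.557e+14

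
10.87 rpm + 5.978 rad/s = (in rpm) 67.96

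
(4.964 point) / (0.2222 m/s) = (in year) 2.499e-10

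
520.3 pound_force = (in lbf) 520.3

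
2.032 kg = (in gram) 2032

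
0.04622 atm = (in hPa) 46.83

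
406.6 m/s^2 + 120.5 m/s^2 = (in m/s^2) 527.1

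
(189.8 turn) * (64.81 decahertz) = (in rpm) 7.381e+06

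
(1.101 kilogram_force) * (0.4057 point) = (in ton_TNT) 3.693e-13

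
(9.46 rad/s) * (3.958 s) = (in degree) 2145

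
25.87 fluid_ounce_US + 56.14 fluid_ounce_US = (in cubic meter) 0.002425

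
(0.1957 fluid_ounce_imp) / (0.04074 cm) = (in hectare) 1.365e-06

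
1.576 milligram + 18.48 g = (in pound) 0.04074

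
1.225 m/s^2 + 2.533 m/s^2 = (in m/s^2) 3.758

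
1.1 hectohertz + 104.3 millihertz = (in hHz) 1.101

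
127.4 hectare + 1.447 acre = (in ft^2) 1.378e+07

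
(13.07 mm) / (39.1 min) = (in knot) 1.083e-05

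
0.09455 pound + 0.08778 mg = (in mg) 4.289e+04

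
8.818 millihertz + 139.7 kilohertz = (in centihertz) 1.397e+07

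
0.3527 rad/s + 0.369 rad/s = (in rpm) 6.892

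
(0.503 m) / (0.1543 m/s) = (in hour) 0.0009055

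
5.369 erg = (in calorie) 1.283e-07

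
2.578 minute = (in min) 2.578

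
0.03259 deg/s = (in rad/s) 0.0005688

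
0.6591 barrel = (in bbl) 0.6591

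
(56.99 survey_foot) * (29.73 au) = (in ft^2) 8.316e+14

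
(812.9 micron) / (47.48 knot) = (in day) 3.852e-10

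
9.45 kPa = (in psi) 1.371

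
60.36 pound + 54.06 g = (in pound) 60.48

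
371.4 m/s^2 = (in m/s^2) 371.4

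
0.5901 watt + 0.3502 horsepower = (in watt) 261.7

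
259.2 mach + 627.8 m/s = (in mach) 261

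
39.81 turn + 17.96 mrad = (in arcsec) 5.16e+07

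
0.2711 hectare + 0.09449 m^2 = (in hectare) 0.2711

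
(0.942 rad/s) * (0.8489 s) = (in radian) 0.7997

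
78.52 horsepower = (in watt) 5.855e+04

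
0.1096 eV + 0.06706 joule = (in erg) 6.706e+05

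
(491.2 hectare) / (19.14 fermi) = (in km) 2.566e+17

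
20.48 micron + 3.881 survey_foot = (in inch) 46.57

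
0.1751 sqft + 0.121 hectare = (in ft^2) 1.302e+04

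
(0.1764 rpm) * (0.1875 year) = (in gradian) 6.954e+06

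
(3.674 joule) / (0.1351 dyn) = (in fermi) 2.719e+21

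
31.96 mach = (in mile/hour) 2.434e+04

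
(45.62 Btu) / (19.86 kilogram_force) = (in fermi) 2.471e+17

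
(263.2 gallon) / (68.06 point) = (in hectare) 0.00415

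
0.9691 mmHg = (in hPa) 1.292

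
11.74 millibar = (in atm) 0.01159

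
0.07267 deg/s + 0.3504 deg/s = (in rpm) 0.07051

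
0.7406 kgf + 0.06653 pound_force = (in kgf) 0.7708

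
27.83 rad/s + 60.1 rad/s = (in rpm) 839.7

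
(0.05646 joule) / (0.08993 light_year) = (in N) 6.636e-17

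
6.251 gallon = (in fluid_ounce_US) 800.1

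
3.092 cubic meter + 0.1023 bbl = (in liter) 3108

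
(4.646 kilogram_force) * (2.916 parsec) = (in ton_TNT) 9.798e+08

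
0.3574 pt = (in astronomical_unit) 8.428e-16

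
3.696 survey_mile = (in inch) 2.342e+05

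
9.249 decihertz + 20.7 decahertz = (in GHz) 2.079e-07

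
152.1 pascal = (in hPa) 1.521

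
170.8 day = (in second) 1.476e+07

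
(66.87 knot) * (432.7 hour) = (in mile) 3.33e+04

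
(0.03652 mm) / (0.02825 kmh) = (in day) 5.386e-08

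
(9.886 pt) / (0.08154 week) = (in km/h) 2.546e-07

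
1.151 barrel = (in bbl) 1.151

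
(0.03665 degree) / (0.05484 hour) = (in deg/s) 0.0001856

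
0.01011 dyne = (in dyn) 0.01011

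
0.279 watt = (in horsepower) 0.0003741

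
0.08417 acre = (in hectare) 0.03406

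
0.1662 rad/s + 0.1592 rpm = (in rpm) 1.746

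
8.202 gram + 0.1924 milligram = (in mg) 8202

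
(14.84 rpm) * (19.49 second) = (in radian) 30.29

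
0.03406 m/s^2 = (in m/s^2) 0.03406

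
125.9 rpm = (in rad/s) 13.18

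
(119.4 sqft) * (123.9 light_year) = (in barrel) 8.178e+19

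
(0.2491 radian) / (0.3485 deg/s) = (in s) 40.95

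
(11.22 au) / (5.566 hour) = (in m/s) 8.377e+07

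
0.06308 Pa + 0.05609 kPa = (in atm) 0.0005542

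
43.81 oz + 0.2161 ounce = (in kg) 1.248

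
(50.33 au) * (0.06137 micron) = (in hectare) 46.21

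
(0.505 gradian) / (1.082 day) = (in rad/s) 8.485e-08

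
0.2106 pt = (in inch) 0.002925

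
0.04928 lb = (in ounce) 0.7885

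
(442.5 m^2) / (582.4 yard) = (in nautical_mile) 0.0004487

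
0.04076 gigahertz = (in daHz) 4.076e+06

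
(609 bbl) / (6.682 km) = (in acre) 3.581e-06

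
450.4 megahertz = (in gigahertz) 0.4504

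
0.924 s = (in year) 2.93e-08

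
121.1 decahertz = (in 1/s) 1211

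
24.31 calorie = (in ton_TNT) 2.431e-08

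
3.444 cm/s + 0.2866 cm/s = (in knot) 0.07252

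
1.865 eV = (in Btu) 2.832e-22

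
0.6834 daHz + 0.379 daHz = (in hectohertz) 0.1062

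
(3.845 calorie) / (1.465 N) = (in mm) 1.098e+04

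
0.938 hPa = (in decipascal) 938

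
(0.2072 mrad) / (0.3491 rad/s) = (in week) 9.814e-10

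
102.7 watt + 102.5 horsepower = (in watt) 7.654e+04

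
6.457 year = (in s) 2.036e+08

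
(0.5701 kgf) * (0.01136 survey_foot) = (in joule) 0.01936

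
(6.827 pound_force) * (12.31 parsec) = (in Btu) 1.093e+16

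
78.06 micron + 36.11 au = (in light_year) 0.000571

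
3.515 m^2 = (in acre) 0.0008686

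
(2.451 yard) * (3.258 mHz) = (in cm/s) 0.7302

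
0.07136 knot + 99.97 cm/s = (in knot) 2.015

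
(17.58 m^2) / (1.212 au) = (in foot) 3.181e-10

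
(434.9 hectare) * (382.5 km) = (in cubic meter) 1.663e+12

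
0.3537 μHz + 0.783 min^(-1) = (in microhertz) 1.305e+04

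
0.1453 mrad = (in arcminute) 0.4995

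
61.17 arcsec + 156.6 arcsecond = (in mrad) 1.056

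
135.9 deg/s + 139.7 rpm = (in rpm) 162.3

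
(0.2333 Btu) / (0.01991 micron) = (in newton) 1.236e+10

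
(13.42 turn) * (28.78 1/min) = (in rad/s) 40.45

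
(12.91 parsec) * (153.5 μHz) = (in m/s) 6.115e+13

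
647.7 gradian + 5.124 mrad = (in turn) 1.62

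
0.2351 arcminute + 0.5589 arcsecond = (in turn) 1.132e-05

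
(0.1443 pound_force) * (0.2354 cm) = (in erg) 1.511e+04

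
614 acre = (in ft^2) 2.675e+07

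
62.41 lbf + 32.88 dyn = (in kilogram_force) 28.31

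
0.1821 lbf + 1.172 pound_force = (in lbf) 1.354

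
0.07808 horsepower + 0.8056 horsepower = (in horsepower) 0.8837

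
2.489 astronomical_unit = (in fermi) 3.723e+26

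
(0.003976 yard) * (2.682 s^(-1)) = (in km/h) 0.0351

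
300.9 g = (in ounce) 10.61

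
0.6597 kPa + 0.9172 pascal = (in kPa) 0.6606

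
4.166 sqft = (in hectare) 3.87e-05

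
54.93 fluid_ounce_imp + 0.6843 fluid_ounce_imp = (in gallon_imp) 0.3476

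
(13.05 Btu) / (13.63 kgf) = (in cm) 1.03e+04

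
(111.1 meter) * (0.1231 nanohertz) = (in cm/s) 1.368e-06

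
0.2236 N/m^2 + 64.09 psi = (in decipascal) 4.419e+06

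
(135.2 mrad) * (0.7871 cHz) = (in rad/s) 0.001064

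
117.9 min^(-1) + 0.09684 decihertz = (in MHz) 1.975e-06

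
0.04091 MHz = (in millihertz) 4.091e+07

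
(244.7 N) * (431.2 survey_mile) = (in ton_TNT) 0.04059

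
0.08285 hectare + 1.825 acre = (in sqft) 8.841e+04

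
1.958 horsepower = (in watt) 1460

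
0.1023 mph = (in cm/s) 4.573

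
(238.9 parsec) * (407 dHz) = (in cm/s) 3e+22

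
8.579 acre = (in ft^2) 3.737e+05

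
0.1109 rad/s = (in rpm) 1.059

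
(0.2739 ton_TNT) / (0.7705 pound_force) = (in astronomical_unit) 0.002235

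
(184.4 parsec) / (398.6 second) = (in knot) 2.775e+16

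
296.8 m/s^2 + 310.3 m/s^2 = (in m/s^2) 607.1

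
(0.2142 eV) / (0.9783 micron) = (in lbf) 7.886e-15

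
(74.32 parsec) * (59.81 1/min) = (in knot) 4.444e+18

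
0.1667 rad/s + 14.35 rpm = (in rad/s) 1.669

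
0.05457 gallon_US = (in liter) 0.2066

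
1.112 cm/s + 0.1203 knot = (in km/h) 0.2628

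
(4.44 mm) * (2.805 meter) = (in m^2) 0.01245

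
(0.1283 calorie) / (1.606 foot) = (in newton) 1.097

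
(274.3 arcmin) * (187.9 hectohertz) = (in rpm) 1.432e+04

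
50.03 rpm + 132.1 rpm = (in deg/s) 1093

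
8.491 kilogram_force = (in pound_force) 18.72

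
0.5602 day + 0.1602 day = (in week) 0.1029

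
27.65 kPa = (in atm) 0.2729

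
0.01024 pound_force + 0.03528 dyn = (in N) 0.04555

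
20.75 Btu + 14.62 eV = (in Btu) 20.75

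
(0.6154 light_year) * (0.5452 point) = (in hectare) 1.12e+08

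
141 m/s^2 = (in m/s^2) 141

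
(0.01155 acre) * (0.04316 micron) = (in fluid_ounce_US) 0.06821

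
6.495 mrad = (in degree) 0.3721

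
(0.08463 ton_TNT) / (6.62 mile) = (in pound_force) 7472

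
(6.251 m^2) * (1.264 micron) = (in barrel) 4.97e-05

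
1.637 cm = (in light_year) 1.73e-18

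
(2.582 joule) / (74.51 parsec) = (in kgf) 1.145e-19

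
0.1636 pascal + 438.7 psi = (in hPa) 3.025e+04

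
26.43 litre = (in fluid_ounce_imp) 930.2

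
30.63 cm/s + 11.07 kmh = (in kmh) 12.17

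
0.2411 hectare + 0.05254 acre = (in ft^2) 2.824e+04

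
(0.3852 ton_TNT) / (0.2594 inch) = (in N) 2.446e+11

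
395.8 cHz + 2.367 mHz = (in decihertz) 39.6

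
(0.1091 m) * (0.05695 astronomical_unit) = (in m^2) 9.295e+08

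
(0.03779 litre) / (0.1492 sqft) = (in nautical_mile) 1.472e-06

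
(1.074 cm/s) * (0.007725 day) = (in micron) 7.168e+06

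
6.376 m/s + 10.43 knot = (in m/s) 11.74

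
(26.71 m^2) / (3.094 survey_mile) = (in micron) 5364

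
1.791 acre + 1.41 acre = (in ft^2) 1.394e+05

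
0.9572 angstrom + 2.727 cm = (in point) 77.3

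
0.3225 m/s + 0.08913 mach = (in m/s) 30.67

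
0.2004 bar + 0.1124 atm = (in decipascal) 3.143e+05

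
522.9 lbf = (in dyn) 2.326e+08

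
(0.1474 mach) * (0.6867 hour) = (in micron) 1.241e+11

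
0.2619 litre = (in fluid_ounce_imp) 9.218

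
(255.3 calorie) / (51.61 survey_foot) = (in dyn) 6.79e+06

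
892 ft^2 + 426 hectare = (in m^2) 4.26e+06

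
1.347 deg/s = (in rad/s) 0.02351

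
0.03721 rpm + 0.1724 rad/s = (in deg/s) 10.1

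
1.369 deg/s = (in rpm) 0.2282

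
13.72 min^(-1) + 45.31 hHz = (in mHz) 4.531e+06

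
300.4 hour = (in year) 0.03429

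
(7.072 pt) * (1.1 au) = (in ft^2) 4.419e+09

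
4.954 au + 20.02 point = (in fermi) 7.411e+26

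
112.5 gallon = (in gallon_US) 112.5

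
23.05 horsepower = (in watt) 1.719e+04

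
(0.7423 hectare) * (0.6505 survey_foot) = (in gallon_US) 3.888e+05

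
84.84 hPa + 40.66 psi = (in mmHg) 2166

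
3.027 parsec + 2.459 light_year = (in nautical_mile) 6.3e+13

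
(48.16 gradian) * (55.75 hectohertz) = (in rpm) 4.027e+04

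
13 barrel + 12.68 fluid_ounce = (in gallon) 546.1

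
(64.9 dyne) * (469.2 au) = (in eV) 2.843e+29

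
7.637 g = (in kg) 0.007637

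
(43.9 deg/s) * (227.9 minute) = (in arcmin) 3.602e+07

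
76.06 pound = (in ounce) 1217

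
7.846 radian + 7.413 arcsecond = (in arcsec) 1.618e+06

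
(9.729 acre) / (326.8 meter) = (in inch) 4743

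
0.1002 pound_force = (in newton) 0.4457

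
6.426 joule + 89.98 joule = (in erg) 9.641e+08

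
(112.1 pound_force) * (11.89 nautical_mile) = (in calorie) 2.624e+06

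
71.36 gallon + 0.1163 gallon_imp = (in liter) 270.7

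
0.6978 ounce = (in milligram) 1.978e+04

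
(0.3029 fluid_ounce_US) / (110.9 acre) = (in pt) 5.658e-08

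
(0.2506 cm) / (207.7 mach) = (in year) 1.124e-15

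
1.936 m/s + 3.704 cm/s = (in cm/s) 197.3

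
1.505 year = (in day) 549.3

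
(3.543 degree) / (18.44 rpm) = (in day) 3.706e-07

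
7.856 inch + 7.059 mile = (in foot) 3.727e+04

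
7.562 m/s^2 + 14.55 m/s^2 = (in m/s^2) 22.11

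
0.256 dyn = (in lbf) 5.755e-07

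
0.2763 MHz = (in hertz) 2.763e+05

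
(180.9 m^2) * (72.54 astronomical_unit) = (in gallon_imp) 4.318e+17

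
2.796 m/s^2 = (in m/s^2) 2.796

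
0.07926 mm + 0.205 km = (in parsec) 6.644e-15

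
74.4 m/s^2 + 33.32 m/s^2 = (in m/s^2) 107.7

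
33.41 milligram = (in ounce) 0.001179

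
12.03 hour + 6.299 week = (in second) 3.853e+06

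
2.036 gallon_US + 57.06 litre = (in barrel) 0.4074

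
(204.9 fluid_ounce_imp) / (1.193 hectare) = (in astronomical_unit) 3.262e-18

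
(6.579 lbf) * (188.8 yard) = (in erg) 5.052e+10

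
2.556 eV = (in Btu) 3.881e-22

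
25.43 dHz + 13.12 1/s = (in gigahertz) 1.566e-08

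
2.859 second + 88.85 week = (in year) 1.704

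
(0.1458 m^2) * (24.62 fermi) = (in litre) 3.59e-12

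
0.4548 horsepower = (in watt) 339.1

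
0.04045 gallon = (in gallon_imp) 0.03368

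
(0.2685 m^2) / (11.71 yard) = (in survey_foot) 0.08227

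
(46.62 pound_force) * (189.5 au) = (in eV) 3.669e+34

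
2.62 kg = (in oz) 92.42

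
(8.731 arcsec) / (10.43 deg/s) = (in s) 0.0002325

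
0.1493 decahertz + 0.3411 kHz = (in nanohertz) 3.426e+11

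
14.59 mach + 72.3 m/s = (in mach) 14.8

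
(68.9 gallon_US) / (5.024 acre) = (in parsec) 4.157e-22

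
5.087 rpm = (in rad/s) 0.5327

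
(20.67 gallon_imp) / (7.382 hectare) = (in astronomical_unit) 8.509e-18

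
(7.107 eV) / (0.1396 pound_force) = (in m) 1.834e-18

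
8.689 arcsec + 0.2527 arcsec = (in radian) 4.335e-05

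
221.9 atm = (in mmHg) 1.686e+05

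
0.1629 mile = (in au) 1.752e-09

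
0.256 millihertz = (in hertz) 0.000256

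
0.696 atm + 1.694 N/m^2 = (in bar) 0.7052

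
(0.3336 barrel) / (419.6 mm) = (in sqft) 1.361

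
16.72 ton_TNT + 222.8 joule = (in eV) 4.366e+29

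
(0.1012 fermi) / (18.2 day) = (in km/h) 2.317e-22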